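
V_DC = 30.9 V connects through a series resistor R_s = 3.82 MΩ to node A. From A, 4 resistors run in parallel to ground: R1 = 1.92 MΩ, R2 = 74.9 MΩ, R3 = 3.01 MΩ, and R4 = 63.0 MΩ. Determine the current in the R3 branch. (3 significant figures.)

Parallel bank: R_p = 1/(1/1.92 + 1/74.9 + 1/3.01 + 1/63.0) = 1.133 MΩ.
V_A by voltage divider: V_A = 30.9 × 1.133/(3.82 + 1.133) = 7.070 V.
I(R3) = V_A / R3 = 7.070/3.01 = 2.349 µA.

I ≈ 2.35 µA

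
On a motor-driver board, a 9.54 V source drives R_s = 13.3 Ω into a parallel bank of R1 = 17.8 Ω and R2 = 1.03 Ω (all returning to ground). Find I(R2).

I ≈ 0.632 A

Combine the parallel branches: R_p = (1/17.8 + 1/1.03)⁻¹ = 0.9737 Ω.
V_A by voltage divider: V_A = 9.54 × 0.9737/(13.3 + 0.9737) = 0.6508 V.
Branch current I = V_A/R2 = 0.6508/1.03 = 0.6318 A.
(Check via current divider: I_total = 0.6684 A; share G_k/ΣG = 0.9453 → same result.)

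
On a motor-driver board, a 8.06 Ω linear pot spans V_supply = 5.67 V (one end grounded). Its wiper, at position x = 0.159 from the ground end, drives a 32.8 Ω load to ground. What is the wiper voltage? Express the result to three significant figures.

Lower segment x·R_p = 1.282 Ω; upper segment (1−x)·R_p = 6.778 Ω.
(x·R_p) ‖ R_L = 1.233 Ω.
V_out = 5.67 × 1.233/(6.778 + 1.233) = 0.8728 V.

V_out ≈ 0.873 V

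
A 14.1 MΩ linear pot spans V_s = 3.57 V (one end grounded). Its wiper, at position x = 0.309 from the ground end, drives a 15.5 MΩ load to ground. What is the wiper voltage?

V_out ≈ 0.924 V

Split the track: R_lower = x·R_p = 4.357 MΩ, R_upper = (1−x)·R_p = 9.743 MΩ.
R_L loads the lower segment: effective lower R = 3.401 MΩ.
Then V_out = V_s · 3.401/(9.743 + 3.401) = 0.9237 V.
(Unloaded: V_out = x·V_s = 1.10 V.)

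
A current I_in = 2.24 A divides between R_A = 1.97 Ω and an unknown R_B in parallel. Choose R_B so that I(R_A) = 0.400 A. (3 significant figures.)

Two-branch current divider: I_A = I_in · R_B/(R_A + R_B).
With f = 0.1786, R_B = R_A · f/(1−f) = 1.97 × 0.2174 = 0.4283 Ω.

R_B ≈ 0.428 Ω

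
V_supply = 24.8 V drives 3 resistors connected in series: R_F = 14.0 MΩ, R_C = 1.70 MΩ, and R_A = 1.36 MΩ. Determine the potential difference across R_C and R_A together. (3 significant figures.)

V ≈ 4.45 V

ΣR = 14.0 + 1.70 + 1.36 = 17.06 MΩ.
R_{R_C..R_A} = 1.70 + 1.36 = 3.060 MΩ.
V = V_supply · R/ΣR = 24.8 × 0.1794 = 4.448 V.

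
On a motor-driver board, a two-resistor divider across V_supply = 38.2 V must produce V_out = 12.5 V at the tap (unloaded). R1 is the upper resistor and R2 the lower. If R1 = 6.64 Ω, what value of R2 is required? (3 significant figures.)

The divider ratio is R2/(R1+R2) = 12.5/38.2 = 0.3272.
Rearranging, R2 = R1·k/(1−k) = 6.64 × 0.4864 = 3.230 Ω.

R2 ≈ 3.23 Ω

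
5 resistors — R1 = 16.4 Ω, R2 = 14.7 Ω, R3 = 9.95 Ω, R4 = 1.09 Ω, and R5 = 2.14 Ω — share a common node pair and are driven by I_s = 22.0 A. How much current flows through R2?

ΣG = 1/16.4 + 1/14.7 + 1/9.95 + 1/1.09 + 1/2.14 = 1.614.
Current divider: I(R2) = I_s · G_k/ΣG = 22.0 × (0.06803/1.614) = 22.0 × 0.04214 = 0.9271 A.

I ≈ 0.927 A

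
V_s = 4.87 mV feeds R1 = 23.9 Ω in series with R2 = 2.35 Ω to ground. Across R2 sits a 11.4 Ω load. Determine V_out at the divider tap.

V_out ≈ 0.367 mV

R2 ‖ R_L = (2.35 × 11.4)/(2.35 + 11.4) = 1.948 Ω.
Voltage divider with the loaded lower leg: V_out = 4.87 × 1.948/(23.9 + 1.948) = 4.87 × 0.07538 = 0.3671 mV.
(Unloaded it would be 0.436 mV; the load pulls it down.)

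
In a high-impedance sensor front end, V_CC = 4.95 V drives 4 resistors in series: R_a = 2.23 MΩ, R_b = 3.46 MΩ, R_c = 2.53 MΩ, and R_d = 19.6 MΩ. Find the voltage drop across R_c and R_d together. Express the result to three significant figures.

Total series resistance ΣR = 2.23 + 3.46 + 2.53 + 19.6 = 27.82 MΩ.
R_{R_c..R_d} = 2.53 + 19.6 = 22.13 MΩ.
By the voltage-divider rule, V = 4.95 × 22.13/27.82 = 3.938 V.

V ≈ 3.94 V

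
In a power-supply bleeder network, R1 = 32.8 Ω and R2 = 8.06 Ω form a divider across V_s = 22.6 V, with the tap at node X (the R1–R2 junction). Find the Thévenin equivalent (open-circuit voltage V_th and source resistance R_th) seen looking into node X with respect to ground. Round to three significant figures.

V_th ≈ 4.46 V, R_th ≈ 6.47 Ω

With X open, the divider is unloaded: V_th = 22.6 × 8.06/40.86 = 4.458 V.
Zeroing V_s shorts the top of R1 to ground, so R_th = R1 ‖ R2 = 6.470 Ω.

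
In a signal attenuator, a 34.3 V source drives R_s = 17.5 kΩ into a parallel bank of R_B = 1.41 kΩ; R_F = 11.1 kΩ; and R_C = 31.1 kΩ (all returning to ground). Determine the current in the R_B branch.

I ≈ 1.56 mA

Equivalent of the parallel group: R_p = 1.203 kΩ.
V_A = 34.3 × 1.203/18.70 = 2.206 V.
Branch current I = V_A/R_B = 2.206/1.41 = 1.564 mA.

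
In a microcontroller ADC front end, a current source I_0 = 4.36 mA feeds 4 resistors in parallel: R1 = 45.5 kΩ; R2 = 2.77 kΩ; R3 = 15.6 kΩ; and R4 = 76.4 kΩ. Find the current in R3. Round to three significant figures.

I ≈ 0.607 mA

Total conductance ΣG = 1/45.5 + 1/2.77 + 1/15.6 + 1/76.4 = 0.4602 (units of 1/kΩ).
R3 takes the fraction G_k/ΣG = 0.06410/0.4602 = 0.1393, so I = 4.36 × 0.1393 = 0.6073 mA.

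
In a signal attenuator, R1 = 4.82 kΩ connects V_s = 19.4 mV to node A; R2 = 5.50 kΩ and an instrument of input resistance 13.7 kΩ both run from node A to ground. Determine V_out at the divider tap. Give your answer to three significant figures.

First combine the lower leg with the load: R2 ‖ R_L = 3.924 kΩ.
Then V_out = V_s · R2'/(R1 + R2') = 19.4 × 3.924/8.744 = 8.707 mV.
(Unloaded it would be 10.3 mV; the load pulls it down.)

V_out ≈ 8.71 mV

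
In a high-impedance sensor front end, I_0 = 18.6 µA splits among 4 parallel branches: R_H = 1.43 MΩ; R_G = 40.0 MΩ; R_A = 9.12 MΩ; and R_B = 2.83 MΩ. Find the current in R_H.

I ≈ 11.0 µA

Total conductance ΣG = 1/1.43 + 1/40.0 + 1/9.12 + 1/2.83 = 1.187 (units of 1/MΩ).
Current divider: I(R_H) = I_0 · G_k/ΣG = 18.6 × (0.6993/1.187) = 18.6 × 0.5890 = 10.96 µA.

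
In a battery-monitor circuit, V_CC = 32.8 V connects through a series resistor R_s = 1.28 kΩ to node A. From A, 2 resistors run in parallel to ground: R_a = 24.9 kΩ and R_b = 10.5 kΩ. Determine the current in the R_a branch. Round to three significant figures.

Parallel bank: R_p = 1/(1/24.9 + 1/10.5) = 7.386 kΩ.
V_A = 32.8 × 7.386/8.666 = 27.96 V.
Branch current I = V_A/R_a = 27.96/24.9 = 1.123 mA.

I ≈ 1.12 mA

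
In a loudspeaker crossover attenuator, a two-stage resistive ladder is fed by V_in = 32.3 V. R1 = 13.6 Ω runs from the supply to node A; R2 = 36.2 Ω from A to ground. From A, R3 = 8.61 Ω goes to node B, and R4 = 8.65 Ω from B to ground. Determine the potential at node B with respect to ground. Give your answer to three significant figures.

V_B ≈ 7.48 V

Node A sees R2 in parallel with the series input of stage 2, R3 + R4 = 17.26 Ω.
Effective lower resistance at A: R2 ‖ 17.26 = 11.69 Ω.
First divider: V_A = V_in · 11.69/(13.6 + 11.69) = 14.93 V.
V_B = V_A × 0.5012 = 7.482 V.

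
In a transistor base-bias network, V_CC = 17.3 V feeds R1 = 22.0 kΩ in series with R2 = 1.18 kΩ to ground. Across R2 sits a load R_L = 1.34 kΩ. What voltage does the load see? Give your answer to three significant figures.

V_out ≈ 0.480 V

R2 ‖ R_L = (1.18 × 1.34)/(1.18 + 1.34) = 0.6275 kΩ.
Voltage divider with the loaded lower leg: V_out = 17.3 × 0.6275/(22.0 + 0.6275) = 17.3 × 0.02773 = 0.4797 V.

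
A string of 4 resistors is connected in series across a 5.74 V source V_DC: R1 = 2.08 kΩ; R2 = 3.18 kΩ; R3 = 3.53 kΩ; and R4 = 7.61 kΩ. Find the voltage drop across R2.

V ≈ 1.11 V

ΣR = 2.08 + 3.18 + 3.53 + 7.61 = 16.40 kΩ.
By the voltage-divider rule, V = 5.74 × 3.180/16.40 = 1.113 V.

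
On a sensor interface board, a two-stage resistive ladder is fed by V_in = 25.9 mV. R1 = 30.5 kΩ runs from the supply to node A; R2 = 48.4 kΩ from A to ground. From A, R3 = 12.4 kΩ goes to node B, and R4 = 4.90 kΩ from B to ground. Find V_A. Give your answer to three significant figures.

Looking into the second stage from A: R3 + R4 = 17.30 kΩ appears in parallel with R2.
Effective lower resistance at A: R2 ‖ 17.30 = 12.74 kΩ.
First divider: V_A = V_in · 12.74/(30.5 + 12.74) = 7.633 mV.

V_A ≈ 7.63 mV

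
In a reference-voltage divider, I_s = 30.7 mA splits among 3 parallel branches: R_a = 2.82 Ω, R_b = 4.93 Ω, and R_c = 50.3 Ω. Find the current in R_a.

I ≈ 18.9 mA

Conductances: ΣG = 1/2.82 + 1/4.93 + 1/50.3 = 0.5773 (1/Ω).
Current divider: I(R_a) = I_s · G_k/ΣG = 30.7 × (0.3546/0.5773) = 30.7 × 0.6142 = 18.86 mA.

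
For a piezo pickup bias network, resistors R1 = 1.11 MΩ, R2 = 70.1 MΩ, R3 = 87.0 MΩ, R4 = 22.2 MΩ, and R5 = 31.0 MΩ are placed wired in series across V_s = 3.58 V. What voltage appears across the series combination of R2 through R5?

Series total: ΣR = 1.11 + 70.1 + 87.0 + 22.2 + 31.0 = 211.4 MΩ.
R_{R2..R5} = 70.1 + 87.0 + 22.2 + 31.0 = 210.3 MΩ.
By the voltage-divider rule, V = 3.58 × 210.3/211.4 = 3.561 V.

V ≈ 3.56 V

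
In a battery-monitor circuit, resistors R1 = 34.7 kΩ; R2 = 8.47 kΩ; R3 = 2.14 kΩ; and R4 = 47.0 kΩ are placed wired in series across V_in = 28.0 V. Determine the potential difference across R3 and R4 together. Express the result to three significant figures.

Total series resistance ΣR = 34.7 + 8.47 + 2.14 + 47.0 = 92.31 kΩ.
R_{R3..R4} = 2.14 + 47.0 = 49.14 kΩ.
Voltage divider: V = V_in · (49.14 / 92.31) = 28.0 × 0.5323 = 14.91 V.

V ≈ 14.9 V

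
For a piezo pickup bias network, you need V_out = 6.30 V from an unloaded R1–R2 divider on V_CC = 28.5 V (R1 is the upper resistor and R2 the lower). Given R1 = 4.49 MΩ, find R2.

R2 ≈ 1.27 MΩ

The divider ratio is R2/(R1+R2) = 6.30/28.5 = 0.2211.
So R2 = R1 · V_out/(V_CC − V_out) = 4.49 × 6.30/(28.5 − 6.30) = 4.49 × 0.2838 = 1.274 MΩ.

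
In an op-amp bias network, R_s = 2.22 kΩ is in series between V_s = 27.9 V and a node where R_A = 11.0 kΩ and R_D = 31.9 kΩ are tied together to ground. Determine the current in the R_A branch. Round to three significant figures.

I ≈ 1.99 mA

Equivalent of the parallel group: R_p = 8.179 kΩ.
V_A = 27.9 × 8.179/10.40 = 21.94 V.
I(R_A) = V_A / R_A = 21.94/11.0 = 1.995 mA.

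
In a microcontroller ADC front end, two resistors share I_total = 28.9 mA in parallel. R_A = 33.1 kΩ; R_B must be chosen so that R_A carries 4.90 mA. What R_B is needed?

The fraction through R_A equals R_B/(R_A+R_B).
4.90/28.9 = R_B/(R_A + R_B) → R_B = R_A · (0.1696)/(1 − 0.1696) = 33.1 × 0.2042 = 6.758 kΩ.

R_B ≈ 6.76 kΩ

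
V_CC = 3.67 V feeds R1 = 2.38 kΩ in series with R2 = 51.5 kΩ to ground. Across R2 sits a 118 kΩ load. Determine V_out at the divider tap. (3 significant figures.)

First combine the lower leg with the load: R2 ‖ R_L = 35.85 kΩ.
Now apply the divider: V_out = 3.67 × 0.9377 = 3.442 V.
(Unloaded it would be 3.51 V; the load pulls it down.)

V_out ≈ 3.44 V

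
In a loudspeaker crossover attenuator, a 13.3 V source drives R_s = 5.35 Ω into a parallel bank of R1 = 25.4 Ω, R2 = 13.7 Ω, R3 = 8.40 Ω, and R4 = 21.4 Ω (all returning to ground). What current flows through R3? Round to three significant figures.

Parallel bank: R_p = 1/(1/25.4 + 1/13.7 + 1/8.40 + 1/21.4) = 3.595 Ω.
V_A by voltage divider: V_A = 13.3 × 3.595/(5.35 + 3.595) = 5.346 V.
I(R3) = V_A / R3 = 5.346/8.40 = 0.6364 A.

I ≈ 0.636 A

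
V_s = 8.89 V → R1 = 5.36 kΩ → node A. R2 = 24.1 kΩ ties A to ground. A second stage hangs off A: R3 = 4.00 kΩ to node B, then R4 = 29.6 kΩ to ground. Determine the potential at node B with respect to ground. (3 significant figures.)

Node A sees R2 in parallel with the series input of stage 2, R3 + R4 = 33.60 kΩ.
Effective lower resistance at A: R2 ‖ 33.60 = 14.03 kΩ.
V_A = 8.89 × 14.03/(5.36 + 14.03) = 6.433 V.
Stage 2 is unloaded, so V_B = V_A · R4/(R3+R4) = 6.433 × 29.6/33.60 = 5.667 V.

V_B ≈ 5.67 V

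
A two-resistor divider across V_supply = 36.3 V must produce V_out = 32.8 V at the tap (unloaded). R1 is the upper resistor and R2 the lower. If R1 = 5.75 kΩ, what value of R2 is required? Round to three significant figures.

R2 ≈ 53.9 kΩ

V_out/V_supply = R2/(R1+R2) = 0.9036.
So R2 = R1 · V_out/(V_supply − V_out) = 5.75 × 32.8/(36.3 − 32.8) = 5.75 × 9.371 = 53.89 kΩ.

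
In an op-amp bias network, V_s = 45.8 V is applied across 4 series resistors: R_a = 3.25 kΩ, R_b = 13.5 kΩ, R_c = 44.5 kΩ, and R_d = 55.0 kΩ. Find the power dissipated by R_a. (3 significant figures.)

P ≈ 0.504 mW

The common current is I = 45.8/116.2 = 0.3940 mA.
P(R_a) = I²·R_a = (0.3940)² × 3.25 = 0.5045 mW.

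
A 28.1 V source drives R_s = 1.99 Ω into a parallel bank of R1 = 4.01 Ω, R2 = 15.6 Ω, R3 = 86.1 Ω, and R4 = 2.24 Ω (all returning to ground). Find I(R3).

Combine the parallel branches: R_p = (1/4.01 + 1/15.6 + 1/86.1 + 1/2.24)⁻¹ = 1.296 Ω.
Node voltage V_A = V_in · R_p/(R_s + R_p) = 28.1 × 0.3944 = 11.08 V.
Branch current I = V_A/R3 = 11.08/86.1 = 0.1287 A.

I ≈ 0.129 A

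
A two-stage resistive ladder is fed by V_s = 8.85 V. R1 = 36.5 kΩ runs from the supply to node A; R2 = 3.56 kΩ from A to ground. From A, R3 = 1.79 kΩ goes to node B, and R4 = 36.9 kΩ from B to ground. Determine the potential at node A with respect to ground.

Node A sees R2 in parallel with the series input of stage 2, R3 + R4 = 38.69 kΩ.
Effective lower resistance at A: R2 ‖ 38.69 = 3.260 kΩ.
First divider: V_A = V_s · 3.260/(36.5 + 3.260) = 0.7256 V.

V_A ≈ 0.726 V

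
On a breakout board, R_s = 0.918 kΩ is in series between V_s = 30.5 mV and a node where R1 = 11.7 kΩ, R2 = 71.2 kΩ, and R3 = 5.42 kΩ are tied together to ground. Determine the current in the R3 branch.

Combine the parallel branches: R_p = (1/11.7 + 1/71.2 + 1/5.42)⁻¹ = 3.521 kΩ.
V_A by voltage divider: V_A = 30.5 × 3.521/(0.918 + 3.521) = 24.19 mV.
Branch current I = V_A/R3 = 24.19/5.42 = 4.464 µA.

I ≈ 4.46 µA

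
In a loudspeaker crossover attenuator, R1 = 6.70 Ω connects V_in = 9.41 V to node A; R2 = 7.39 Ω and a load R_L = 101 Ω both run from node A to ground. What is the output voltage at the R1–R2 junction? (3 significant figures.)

The load sits in parallel with R2, giving an effective lower resistance R2' = R2·R_L/(R2+R_L) = 6.886 Ω.
Now apply the divider: V_out = 9.41 × 0.5069 = 4.769 V.

V_out ≈ 4.77 V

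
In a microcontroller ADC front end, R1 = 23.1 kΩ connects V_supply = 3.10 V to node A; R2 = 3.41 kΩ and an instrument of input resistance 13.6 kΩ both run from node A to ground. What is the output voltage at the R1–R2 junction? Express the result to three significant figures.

V_out ≈ 0.327 V

The load sits in parallel with R2, giving an effective lower resistance R2' = R2·R_L/(R2+R_L) = 2.726 kΩ.
Then V_out = V_supply · R2'/(R1 + R2') = 3.10 × 2.726/25.83 = 0.3273 V.
(Unloaded it would be 0.399 V; the load pulls it down.)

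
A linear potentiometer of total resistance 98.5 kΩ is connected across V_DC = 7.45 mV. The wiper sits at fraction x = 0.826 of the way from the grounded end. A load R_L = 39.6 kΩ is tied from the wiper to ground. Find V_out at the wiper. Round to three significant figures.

Lower segment x·R_p = 81.36 kΩ; upper segment (1−x)·R_p = 17.14 kΩ.
R_L loads the lower segment: effective lower R = 26.64 kΩ.
V_out = 7.45 × 26.64/(17.14 + 26.64) = 4.533 mV.
(Unloaded: V_out = x·V_DC = 6.15 mV.)

V_out ≈ 4.53 mV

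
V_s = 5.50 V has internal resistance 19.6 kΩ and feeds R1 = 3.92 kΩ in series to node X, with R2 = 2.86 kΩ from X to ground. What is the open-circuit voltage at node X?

R1' = 19.6 + 3.92 = 23.52 kΩ (source resistance + R1).
Open-circuit (no load on X): V_th = V_s · R2/(R1' + R2) = 5.50 × 2.86/(23.52 + 2.86) = 0.5963 V.

V_th ≈ 0.596 V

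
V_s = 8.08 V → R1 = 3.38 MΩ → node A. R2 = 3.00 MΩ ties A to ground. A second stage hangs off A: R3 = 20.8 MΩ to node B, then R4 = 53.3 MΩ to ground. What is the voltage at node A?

V_A ≈ 3.72 V

Looking into the second stage from A: R3 + R4 = 74.10 MΩ appears in parallel with R2.
Effective lower resistance at A: R2 ‖ 74.10 = 2.883 MΩ.
V_A = 8.08 × 2.883/(3.38 + 2.883) = 3.720 V.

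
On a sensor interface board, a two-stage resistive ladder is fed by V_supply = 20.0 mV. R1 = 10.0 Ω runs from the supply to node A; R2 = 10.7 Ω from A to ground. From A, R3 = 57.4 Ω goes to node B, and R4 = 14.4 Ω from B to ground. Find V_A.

The second stage (R3 + R4 = 71.80 Ω) loads node A in parallel with R2.
R2 ‖ (R3+R4) = 9.312 Ω.
V_A = 20.0 × 9.312/(10.0 + 9.312) = 9.644 mV.

V_A ≈ 9.64 mV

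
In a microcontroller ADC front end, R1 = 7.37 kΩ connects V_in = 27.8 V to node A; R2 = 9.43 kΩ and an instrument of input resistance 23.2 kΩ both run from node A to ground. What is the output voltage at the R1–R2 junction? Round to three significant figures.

The load sits in parallel with R2, giving an effective lower resistance R2' = R2·R_L/(R2+R_L) = 6.705 kΩ.
Now apply the divider: V_out = 27.8 × 0.4764 = 13.24 V.
(Unloaded it would be 15.6 V; the load pulls it down.)

V_out ≈ 13.2 V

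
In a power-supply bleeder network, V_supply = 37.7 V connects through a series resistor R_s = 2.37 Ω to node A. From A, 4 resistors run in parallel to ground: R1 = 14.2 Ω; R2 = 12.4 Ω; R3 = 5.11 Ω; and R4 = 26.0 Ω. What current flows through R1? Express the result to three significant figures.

Equivalent of the parallel group: R_p = 2.596 Ω.
V_A by voltage divider: V_A = 37.7 × 2.596/(2.37 + 2.596) = 19.71 V.
I(R1) = V_A / R1 = 19.71/14.2 = 1.388 A.

I ≈ 1.39 A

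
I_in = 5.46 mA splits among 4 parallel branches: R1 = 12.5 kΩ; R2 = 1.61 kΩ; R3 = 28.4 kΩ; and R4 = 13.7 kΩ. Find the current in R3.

I ≈ 0.238 mA

Total conductance ΣG = 1/12.5 + 1/1.61 + 1/28.4 + 1/13.7 = 0.8093 (units of 1/kΩ).
R3 takes the fraction G_k/ΣG = 0.03521/0.8093 = 0.04351, so I = 5.46 × 0.04351 = 0.2375 mA.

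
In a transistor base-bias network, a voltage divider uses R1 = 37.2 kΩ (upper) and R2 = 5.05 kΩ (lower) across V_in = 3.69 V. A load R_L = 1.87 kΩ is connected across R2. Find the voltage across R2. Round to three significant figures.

First combine the lower leg with the load: R2 ‖ R_L = 1.365 kΩ.
Then V_out = V_in · R2'/(R1 + R2') = 3.69 × 1.365/38.56 = 0.1306 V.

V_out ≈ 0.131 V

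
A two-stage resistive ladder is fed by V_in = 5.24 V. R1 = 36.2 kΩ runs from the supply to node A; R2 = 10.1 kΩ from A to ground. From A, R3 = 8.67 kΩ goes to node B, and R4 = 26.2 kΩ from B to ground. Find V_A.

V_A ≈ 0.932 V

Node A sees R2 in parallel with the series input of stage 2, R3 + R4 = 34.87 kΩ.
R2 ‖ (R3+R4) = 7.832 kΩ.
V_A = 5.24 × 7.832/(36.2 + 7.832) = 0.9320 V.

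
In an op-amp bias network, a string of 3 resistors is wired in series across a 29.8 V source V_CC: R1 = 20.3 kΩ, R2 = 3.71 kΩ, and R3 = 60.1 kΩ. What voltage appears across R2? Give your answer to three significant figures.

ΣR = 20.3 + 3.71 + 60.1 = 84.11 kΩ.
V = V_CC · R/ΣR = 29.8 × 0.04411 = 1.314 V.

V ≈ 1.31 V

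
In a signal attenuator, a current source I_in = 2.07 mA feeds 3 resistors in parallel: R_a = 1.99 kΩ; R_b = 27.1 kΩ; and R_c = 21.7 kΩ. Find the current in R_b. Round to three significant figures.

I ≈ 0.130 mA

Total conductance ΣG = 1/1.99 + 1/27.1 + 1/21.7 = 0.5855 (units of 1/kΩ).
R_b takes the fraction G_k/ΣG = 0.03690/0.5855 = 0.06302, so I = 2.07 × 0.06302 = 0.1305 mA.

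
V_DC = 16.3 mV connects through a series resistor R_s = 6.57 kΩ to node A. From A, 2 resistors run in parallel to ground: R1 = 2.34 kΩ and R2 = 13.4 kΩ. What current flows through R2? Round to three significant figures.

I ≈ 0.283 µA

Parallel bank: R_p = 1/(1/2.34 + 1/13.4) = 1.992 kΩ.
V_A = 16.3 × 1.992/8.562 = 3.792 mV.
Branch current I = V_A/R2 = 3.792/13.4 = 0.2830 µA.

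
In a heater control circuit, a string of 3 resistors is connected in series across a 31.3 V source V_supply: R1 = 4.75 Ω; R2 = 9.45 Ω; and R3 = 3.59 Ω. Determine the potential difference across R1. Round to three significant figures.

ΣR = 4.75 + 9.45 + 3.59 = 17.79 Ω.
V = V_supply · R/ΣR = 31.3 × 0.2670 = 8.357 V.

V ≈ 8.36 V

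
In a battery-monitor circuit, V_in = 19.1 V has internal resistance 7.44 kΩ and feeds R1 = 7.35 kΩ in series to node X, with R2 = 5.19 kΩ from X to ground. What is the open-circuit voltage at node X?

V_th ≈ 4.96 V

R1' = 7.44 + 7.35 = 14.79 kΩ (source resistance + R1).
V_th is the unloaded tap voltage: V_in · R2/(R1'+R2) = 19.1 × 0.2598 = 4.961 V.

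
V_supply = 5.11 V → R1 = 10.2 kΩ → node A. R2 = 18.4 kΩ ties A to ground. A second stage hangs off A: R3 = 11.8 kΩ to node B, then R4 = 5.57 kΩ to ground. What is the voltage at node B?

The second stage (R3 + R4 = 17.37 kΩ) loads node A in parallel with R2.
R2 ‖ (R3+R4) = 8.935 kΩ.
First divider: V_A = V_supply · 8.935/(10.2 + 8.935) = 2.386 V.
Then the unloaded second divider: V_B = V_A × R4/(R3+R4) = 2.386 × 0.3207 = 0.7651 V.

V_B ≈ 0.765 V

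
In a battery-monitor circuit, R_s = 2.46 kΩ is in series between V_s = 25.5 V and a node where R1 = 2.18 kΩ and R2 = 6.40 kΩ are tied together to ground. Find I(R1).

I ≈ 4.66 mA

Parallel bank: R_p = 1/(1/2.18 + 1/6.40) = 1.626 kΩ.
V_A = 25.5 × 1.626/4.086 = 10.15 V.
Branch current I = V_A/R1 = 10.15/2.18 = 4.655 mA.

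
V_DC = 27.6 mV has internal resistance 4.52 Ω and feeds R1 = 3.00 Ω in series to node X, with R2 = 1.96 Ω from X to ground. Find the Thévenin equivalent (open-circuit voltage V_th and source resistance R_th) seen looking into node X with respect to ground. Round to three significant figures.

V_th ≈ 5.71 mV, R_th ≈ 1.55 Ω

R1' = 4.52 + 3.00 = 7.520 Ω (source resistance + R1).
Open-circuit (no load on X): V_th = V_DC · R2/(R1' + R2) = 27.6 × 1.96/(7.520 + 1.96) = 5.706 mV.
With V_DC suppressed (replaced by a short), R_th = R1' ‖ R2 = (7.520 × 1.96)/(7.520 + 1.96) = 1.555 Ω.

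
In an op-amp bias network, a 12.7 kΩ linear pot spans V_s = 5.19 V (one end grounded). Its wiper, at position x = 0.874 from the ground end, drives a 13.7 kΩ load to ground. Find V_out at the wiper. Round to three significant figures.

V_out ≈ 4.12 V

The pot divides into 1.600 kΩ above the wiper and 11.10 kΩ below.
R_L loads the lower segment: effective lower R = 6.132 kΩ.
Loaded-divider output: V_out = 5.19 × 0.7930 = 4.116 V.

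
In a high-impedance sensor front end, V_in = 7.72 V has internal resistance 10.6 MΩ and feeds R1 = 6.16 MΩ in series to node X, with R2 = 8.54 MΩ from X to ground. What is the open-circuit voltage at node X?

V_th ≈ 2.61 V

R1' = 10.6 + 6.16 = 16.76 MΩ (source resistance + R1).
Open-circuit (no load on X): V_th = V_in · R2/(R1' + R2) = 7.72 × 8.54/(16.76 + 8.54) = 2.606 V.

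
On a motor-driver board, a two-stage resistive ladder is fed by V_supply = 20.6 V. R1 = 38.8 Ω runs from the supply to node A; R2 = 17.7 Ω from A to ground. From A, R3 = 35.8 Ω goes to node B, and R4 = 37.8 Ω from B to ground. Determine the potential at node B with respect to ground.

V_B ≈ 2.84 V

Node A sees R2 in parallel with the series input of stage 2, R3 + R4 = 73.60 Ω.
R2 ‖ (R3+R4) = 14.27 Ω.
First divider: V_A = V_supply · 14.27/(38.8 + 14.27) = 5.539 V.
V_B = V_A × 0.5136 = 2.845 V.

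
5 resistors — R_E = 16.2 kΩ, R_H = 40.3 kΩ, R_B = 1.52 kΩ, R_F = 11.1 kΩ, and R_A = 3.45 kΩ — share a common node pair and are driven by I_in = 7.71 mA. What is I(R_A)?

Conductances: ΣG = 1/16.2 + 1/40.3 + 1/1.52 + 1/11.1 + 1/3.45 = 1.124 (1/kΩ).
R_A takes the fraction G_k/ΣG = 0.2899/1.124 = 0.2578, so I = 7.71 × 0.2578 = 1.988 mA.

I ≈ 1.99 mA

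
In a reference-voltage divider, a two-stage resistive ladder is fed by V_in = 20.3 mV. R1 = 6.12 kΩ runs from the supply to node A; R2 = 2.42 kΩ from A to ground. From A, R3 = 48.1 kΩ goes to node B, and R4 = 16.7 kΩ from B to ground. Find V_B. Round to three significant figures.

The second stage (R3 + R4 = 64.80 kΩ) loads node A in parallel with R2.
Effective lower resistance at A: R2 ‖ 64.80 = 2.333 kΩ.
So V_A = 20.3 × 0.2760 = 5.603 mV.
Stage 2 is unloaded, so V_B = V_A · R4/(R3+R4) = 5.603 × 16.7/64.80 = 1.444 mV.

V_B ≈ 1.44 mV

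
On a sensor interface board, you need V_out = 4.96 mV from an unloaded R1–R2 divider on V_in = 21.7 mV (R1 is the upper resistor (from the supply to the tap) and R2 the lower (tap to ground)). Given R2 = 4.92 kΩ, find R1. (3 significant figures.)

V_out/V_in = R2/(R1+R2) = 0.2286.
R1 = R2·(1/k − 1) = 4.92 × 3.375 = 16.61 kΩ.

R1 ≈ 16.6 kΩ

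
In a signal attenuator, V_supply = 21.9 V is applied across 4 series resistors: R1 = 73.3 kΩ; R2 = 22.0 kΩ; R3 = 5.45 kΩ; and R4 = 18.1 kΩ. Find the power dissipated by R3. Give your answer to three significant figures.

ΣR = 118.8 kΩ → I = 21.9/118.8 = 0.1843 mA.
P(R3) = I²·R3 = (0.1843)² × 5.45 = 0.1850 mW.

P ≈ 0.185 mW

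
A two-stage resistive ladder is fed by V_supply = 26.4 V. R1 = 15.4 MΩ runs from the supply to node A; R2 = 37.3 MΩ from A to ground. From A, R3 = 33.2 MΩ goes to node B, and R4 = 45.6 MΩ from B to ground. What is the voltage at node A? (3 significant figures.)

Looking into the second stage from A: R3 + R4 = 78.80 MΩ appears in parallel with R2.
R2 ‖ (R3+R4) = 25.32 MΩ.
First divider: V_A = V_supply · 25.32/(15.4 + 25.32) = 16.41 V.

V_A ≈ 16.4 V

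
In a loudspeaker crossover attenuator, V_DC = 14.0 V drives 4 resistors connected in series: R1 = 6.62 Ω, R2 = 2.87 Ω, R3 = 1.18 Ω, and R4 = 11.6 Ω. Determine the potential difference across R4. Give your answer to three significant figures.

ΣR = 6.62 + 2.87 + 1.18 + 11.6 = 22.27 Ω.
Voltage divider: V = V_DC · (11.60 / 22.27) = 14.0 × 0.5209 = 7.292 V.

V ≈ 7.29 V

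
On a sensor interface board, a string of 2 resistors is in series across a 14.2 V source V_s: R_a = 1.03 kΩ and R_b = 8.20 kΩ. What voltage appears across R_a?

Series total: ΣR = 1.03 + 8.20 = 9.230 kΩ.
By the voltage-divider rule, V = 14.2 × 1.030/9.230 = 1.585 V.

V ≈ 1.58 V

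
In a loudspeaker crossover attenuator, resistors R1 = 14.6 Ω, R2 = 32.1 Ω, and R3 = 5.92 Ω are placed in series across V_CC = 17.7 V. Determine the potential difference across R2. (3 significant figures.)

V ≈ 10.8 V

ΣR = 14.6 + 32.1 + 5.92 = 52.62 Ω.
By the voltage-divider rule, V = 17.7 × 32.10/52.62 = 10.80 V.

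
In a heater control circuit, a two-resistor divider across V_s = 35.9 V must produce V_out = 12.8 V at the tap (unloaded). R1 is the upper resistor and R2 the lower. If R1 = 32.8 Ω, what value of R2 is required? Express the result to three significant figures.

R2 ≈ 18.2 Ω

Required fraction k = V_out/V_s = 0.3565.
Rearranging, R2 = R1·k/(1−k) = 32.8 × 0.5541 = 18.17 Ω.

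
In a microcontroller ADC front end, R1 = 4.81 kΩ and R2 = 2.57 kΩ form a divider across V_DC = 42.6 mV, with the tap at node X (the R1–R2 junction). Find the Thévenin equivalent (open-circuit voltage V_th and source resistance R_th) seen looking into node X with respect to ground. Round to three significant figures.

V_th ≈ 14.8 mV, R_th ≈ 1.68 kΩ

With X open, the divider is unloaded: V_th = 42.6 × 2.57/7.380 = 14.83 mV.
Zeroing V_DC shorts the top of R1 to ground, so R_th = R1 ‖ R2 = 1.675 kΩ.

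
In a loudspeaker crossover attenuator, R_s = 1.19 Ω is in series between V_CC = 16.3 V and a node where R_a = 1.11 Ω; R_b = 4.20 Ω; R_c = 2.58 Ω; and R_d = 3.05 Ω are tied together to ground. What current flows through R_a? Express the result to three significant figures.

I ≈ 4.58 A

Equivalent of the parallel group: R_p = 0.5392 Ω.
V_A = 16.3 × 0.5392/1.729 = 5.083 V.
Branch current I = V_A/R_a = 5.083/1.11 = 4.579 A.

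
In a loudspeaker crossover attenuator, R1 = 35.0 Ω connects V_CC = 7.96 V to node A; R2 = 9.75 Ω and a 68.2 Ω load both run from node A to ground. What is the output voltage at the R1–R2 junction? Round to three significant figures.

V_out ≈ 1.56 V

R2 ‖ R_L = (9.75 × 68.2)/(9.75 + 68.2) = 8.530 Ω.
Voltage divider with the loaded lower leg: V_out = 7.96 × 8.530/(35.0 + 8.530) = 7.96 × 0.1960 = 1.560 V.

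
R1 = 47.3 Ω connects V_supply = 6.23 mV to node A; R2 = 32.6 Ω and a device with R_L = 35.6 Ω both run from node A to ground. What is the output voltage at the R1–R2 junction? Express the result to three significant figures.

V_out ≈ 1.65 mV

R2 ‖ R_L = (32.6 × 35.6)/(32.6 + 35.6) = 17.02 Ω.
Voltage divider with the loaded lower leg: V_out = 6.23 × 17.02/(47.3 + 17.02) = 6.23 × 0.2646 = 1.648 mV.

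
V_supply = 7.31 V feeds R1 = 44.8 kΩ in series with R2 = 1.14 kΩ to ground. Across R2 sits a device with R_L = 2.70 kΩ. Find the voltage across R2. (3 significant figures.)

V_out ≈ 0.128 V

R2 ‖ R_L = (1.14 × 2.70)/(1.14 + 2.70) = 0.8016 kΩ.
Now apply the divider: V_out = 7.31 × 0.01758 = 0.1285 V.
(Unloaded it would be 0.181 V; the load pulls it down.)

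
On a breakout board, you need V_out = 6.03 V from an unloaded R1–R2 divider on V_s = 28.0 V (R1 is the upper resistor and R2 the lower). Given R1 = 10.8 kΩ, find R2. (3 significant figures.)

R2 ≈ 2.96 kΩ

Required fraction k = V_out/V_s = 0.2154.
So R2 = R1 · V_out/(V_s − V_out) = 10.8 × 6.03/(28.0 − 6.03) = 10.8 × 0.2745 = 2.964 kΩ.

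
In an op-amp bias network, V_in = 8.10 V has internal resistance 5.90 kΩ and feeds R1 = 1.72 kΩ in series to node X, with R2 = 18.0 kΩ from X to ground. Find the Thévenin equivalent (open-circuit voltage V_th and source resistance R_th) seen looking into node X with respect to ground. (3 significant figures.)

V_th ≈ 5.69 V, R_th ≈ 5.35 kΩ

R1' = 5.90 + 1.72 = 7.620 kΩ (source resistance + R1).
V_th is the unloaded tap voltage: V_in · R2/(R1'+R2) = 8.10 × 0.7026 = 5.691 V.
With V_in suppressed (replaced by a short), R_th = R1' ‖ R2 = (7.620 × 18.0)/(7.620 + 18.0) = 5.354 kΩ.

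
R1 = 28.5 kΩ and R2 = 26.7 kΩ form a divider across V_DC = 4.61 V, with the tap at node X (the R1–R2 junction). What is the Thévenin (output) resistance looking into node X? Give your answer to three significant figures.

R_th ≈ 13.8 kΩ

Zeroing V_DC shorts the top of R1 to ground, so R_th = R1 ‖ R2 = 13.79 kΩ.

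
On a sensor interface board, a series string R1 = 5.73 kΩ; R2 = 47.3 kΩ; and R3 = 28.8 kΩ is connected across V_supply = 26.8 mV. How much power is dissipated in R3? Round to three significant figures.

Series current I = V_supply/ΣR = 26.8/81.83 = 0.3275 µA.
V(R3) = I·R = 9.432 mV; P = V·I = 9.432 × 0.3275 = 3.089 nW.

P ≈ 3.09 nW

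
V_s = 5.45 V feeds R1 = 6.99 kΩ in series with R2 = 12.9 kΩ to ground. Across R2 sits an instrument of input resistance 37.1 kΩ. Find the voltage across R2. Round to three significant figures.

The load sits in parallel with R2, giving an effective lower resistance R2' = R2·R_L/(R2+R_L) = 9.572 kΩ.
Then V_out = V_s · R2'/(R1 + R2') = 5.45 × 9.572/16.56 = 3.150 V.

V_out ≈ 3.15 V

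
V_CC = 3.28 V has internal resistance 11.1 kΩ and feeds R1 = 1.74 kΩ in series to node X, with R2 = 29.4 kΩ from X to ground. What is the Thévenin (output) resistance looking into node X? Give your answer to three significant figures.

R1' = 11.1 + 1.74 = 12.84 kΩ (source resistance + R1).
Zeroing V_CC shorts the top of R1' to ground, so R_th = R1' ‖ R2 = 8.937 kΩ.

R_th ≈ 8.94 kΩ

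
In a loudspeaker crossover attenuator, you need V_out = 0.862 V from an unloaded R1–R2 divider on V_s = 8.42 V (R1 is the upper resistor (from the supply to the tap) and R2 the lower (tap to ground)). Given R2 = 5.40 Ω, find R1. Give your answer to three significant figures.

R1 ≈ 47.3 Ω

Required fraction k = V_out/V_s = 0.1024.
So R1 = R2 · (V_s/V_out − 1) = 5.40 × (8.42/0.862 − 1) = 5.40 × 8.768 = 47.35 Ω.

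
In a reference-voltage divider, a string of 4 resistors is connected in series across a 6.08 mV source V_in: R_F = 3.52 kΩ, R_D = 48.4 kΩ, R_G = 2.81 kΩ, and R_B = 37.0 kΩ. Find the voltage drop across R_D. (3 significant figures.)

ΣR = 3.52 + 48.4 + 2.81 + 37.0 = 91.73 kΩ.
V = V_in · R/ΣR = 6.08 × 0.5276 = 3.208 mV.

V ≈ 3.21 mV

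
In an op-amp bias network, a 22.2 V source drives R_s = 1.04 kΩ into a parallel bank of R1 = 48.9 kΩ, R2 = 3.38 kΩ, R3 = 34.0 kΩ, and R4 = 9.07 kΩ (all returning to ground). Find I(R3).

I ≈ 0.443 mA

Parallel bank: R_p = 1/(1/48.9 + 1/3.38 + 1/34.0 + 1/9.07) = 2.193 kΩ.
Node voltage V_A = V_DC · R_p/(R_s + R_p) = 22.2 × 0.6783 = 15.06 V.
I(R3) = V_A / R3 = 15.06/34.0 = 0.4429 mA.
(Equivalently: I_total = 6.866 mA, then current-divider fraction G_k/ΣG = 0.06450.)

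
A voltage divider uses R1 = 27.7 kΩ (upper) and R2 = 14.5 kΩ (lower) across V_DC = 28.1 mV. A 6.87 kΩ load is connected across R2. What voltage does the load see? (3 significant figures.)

V_out ≈ 4.05 mV

R2 ‖ R_L = (14.5 × 6.87)/(14.5 + 6.87) = 4.661 kΩ.
Voltage divider with the loaded lower leg: V_out = 28.1 × 4.661/(27.7 + 4.661) = 28.1 × 0.1440 = 4.048 mV.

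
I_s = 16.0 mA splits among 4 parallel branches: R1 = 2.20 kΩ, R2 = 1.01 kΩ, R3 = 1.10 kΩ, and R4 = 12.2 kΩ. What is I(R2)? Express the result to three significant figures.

I ≈ 6.50 mA

Total conductance ΣG = 1/2.20 + 1/1.01 + 1/1.10 + 1/12.2 = 2.436 (units of 1/kΩ).
Current divider: I(R2) = I_s · G_k/ΣG = 16.0 × (0.9901/2.436) = 16.0 × 0.4065 = 6.504 mA.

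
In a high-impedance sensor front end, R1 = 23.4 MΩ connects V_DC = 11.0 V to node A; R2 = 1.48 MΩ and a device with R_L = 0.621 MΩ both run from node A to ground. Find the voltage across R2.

R2 ‖ R_L = (1.48 × 0.621)/(1.48 + 0.621) = 0.4374 MΩ.
Now apply the divider: V_out = 11.0 × 0.01835 = 0.2019 V.
(Unloaded it would be 0.654 V; the load pulls it down.)

V_out ≈ 0.202 V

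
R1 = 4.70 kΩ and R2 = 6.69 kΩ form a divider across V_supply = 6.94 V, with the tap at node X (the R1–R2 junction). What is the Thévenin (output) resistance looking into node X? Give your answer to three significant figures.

R_th ≈ 2.76 kΩ

With V_supply suppressed (replaced by a short), R_th = R1 ‖ R2 = (4.700 × 6.69)/(4.700 + 6.69) = 2.761 kΩ.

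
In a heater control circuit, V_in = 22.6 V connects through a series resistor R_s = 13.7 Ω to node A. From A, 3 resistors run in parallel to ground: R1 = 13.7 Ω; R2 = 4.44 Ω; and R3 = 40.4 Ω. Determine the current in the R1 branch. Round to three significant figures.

I ≈ 0.304 A

Combine the parallel branches: R_p = (1/13.7 + 1/4.44 + 1/40.4)⁻¹ = 3.096 Ω.
V_A by voltage divider: V_A = 22.6 × 3.096/(13.7 + 3.096) = 4.166 V.
I(R1) = V_A / R1 = 4.166/13.7 = 0.3041 A.
(Equivalently: I_total = 1.346 A, then current-divider fraction G_k/ΣG = 0.2260.)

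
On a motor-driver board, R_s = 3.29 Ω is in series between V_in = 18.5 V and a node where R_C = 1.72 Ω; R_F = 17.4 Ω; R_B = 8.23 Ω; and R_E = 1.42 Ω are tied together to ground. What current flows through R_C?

I ≈ 1.85 A

Parallel bank: R_p = 1/(1/1.72 + 1/17.4 + 1/8.23 + 1/1.42) = 0.6828 Ω.
Node voltage V_A = V_in · R_p/(R_s + R_p) = 18.5 × 0.1719 = 3.179 V.
Branch current I = V_A/R_C = 3.179/1.72 = 1.849 A.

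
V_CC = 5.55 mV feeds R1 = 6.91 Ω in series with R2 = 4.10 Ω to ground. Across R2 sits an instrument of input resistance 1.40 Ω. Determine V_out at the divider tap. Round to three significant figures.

V_out ≈ 0.728 mV

The load sits in parallel with R2, giving an effective lower resistance R2' = R2·R_L/(R2+R_L) = 1.044 Ω.
Now apply the divider: V_out = 5.55 × 0.1312 = 0.7282 mV.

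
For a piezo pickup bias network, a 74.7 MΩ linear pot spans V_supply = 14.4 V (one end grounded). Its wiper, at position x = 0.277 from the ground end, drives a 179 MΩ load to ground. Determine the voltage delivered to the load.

Split the track: R_lower = x·R_p = 20.69 MΩ, R_upper = (1−x)·R_p = 54.01 MΩ.
R_L loads the lower segment: effective lower R = 18.55 MΩ.
Then V_out = V_supply · 18.55/(54.01 + 18.55) = 3.681 V.

V_out ≈ 3.68 V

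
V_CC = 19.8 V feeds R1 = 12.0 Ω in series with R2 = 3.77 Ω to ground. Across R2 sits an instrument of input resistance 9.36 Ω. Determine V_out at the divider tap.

First combine the lower leg with the load: R2 ‖ R_L = 2.688 Ω.
Then V_out = V_CC · R2'/(R1 + R2') = 19.8 × 2.688/14.69 = 3.623 V.
(Unloaded it would be 4.73 V; the load pulls it down.)

V_out ≈ 3.62 V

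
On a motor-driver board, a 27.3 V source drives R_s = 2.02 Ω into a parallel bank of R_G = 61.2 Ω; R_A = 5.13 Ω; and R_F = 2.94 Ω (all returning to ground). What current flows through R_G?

I ≈ 0.211 A

Equivalent of the parallel group: R_p = 1.814 Ω.
V_A by voltage divider: V_A = 27.3 × 1.814/(2.02 + 1.814) = 12.91 V.
Branch current I = V_A/R_G = 12.91/61.2 = 0.2110 A.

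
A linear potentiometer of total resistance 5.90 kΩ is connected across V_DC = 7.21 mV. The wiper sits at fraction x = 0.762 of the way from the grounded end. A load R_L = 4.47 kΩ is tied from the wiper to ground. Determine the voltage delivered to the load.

Split the track: R_lower = x·R_p = 4.496 kΩ, R_upper = (1−x)·R_p = 1.404 kΩ.
Lower segment in parallel with the load: 4.496 ‖ 4.47 = 2.241 kΩ.
Then V_out = V_DC · 2.241/(1.404 + 2.241) = 4.433 mV.
(Unloaded: V_out = x·V_DC = 5.49 mV.)

V_out ≈ 4.43 mV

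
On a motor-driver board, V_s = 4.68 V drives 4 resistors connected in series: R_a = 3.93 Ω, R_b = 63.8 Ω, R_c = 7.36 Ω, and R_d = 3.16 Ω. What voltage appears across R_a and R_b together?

Series total: ΣR = 3.93 + 63.8 + 7.36 + 3.16 = 78.25 Ω.
R_{R_a..R_b} = 3.93 + 63.8 = 67.73 Ω.
V = V_s · R/ΣR = 4.68 × 0.8656 = 4.051 V.

V ≈ 4.05 V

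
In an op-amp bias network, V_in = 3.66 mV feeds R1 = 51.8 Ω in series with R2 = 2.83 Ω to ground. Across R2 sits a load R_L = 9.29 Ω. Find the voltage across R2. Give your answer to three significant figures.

V_out ≈ 0.147 mV

The load sits in parallel with R2, giving an effective lower resistance R2' = R2·R_L/(R2+R_L) = 2.169 Ω.
Then V_out = V_in · R2'/(R1 + R2') = 3.66 × 2.169/53.97 = 0.1471 mV.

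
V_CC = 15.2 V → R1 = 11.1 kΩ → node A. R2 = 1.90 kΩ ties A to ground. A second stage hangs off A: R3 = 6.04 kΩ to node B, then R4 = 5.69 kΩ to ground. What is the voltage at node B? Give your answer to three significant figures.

The second stage (R3 + R4 = 11.73 kΩ) loads node A in parallel with R2.
Effective lower resistance at A: R2 ‖ 11.73 = 1.635 kΩ.
V_A = 15.2 × 1.635/(11.1 + 1.635) = 1.952 V.
Stage 2 is unloaded, so V_B = V_A · R4/(R3+R4) = 1.952 × 5.69/11.73 = 0.9467 V.

V_B ≈ 0.947 V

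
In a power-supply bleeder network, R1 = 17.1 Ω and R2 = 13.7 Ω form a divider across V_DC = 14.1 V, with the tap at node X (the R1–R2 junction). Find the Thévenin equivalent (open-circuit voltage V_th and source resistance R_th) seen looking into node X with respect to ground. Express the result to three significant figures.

V_th ≈ 6.27 V, R_th ≈ 7.61 Ω

With X open, the divider is unloaded: V_th = 14.1 × 13.7/30.80 = 6.272 V.
Looking into X with the source shorted: R_th = R1·R2/(R1+R2) = 17.10 × 13.7/30.80 = 7.606 Ω.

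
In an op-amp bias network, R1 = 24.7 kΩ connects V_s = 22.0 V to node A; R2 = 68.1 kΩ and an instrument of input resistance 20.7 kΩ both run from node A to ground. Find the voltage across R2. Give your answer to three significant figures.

V_out ≈ 8.61 V

First combine the lower leg with the load: R2 ‖ R_L = 15.87 kΩ.
Voltage divider with the loaded lower leg: V_out = 22.0 × 15.87/(24.7 + 15.87) = 22.0 × 0.3912 = 8.607 V.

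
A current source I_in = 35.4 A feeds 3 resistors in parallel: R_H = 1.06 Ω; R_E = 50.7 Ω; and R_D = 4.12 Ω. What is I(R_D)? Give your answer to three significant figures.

I ≈ 7.13 A

Conductances: ΣG = 1/1.06 + 1/50.7 + 1/4.12 = 1.206 (1/Ω).
R_D takes the fraction G_k/ΣG = 0.2427/1.206 = 0.2013, so I = 35.4 × 0.2013 = 7.126 A.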